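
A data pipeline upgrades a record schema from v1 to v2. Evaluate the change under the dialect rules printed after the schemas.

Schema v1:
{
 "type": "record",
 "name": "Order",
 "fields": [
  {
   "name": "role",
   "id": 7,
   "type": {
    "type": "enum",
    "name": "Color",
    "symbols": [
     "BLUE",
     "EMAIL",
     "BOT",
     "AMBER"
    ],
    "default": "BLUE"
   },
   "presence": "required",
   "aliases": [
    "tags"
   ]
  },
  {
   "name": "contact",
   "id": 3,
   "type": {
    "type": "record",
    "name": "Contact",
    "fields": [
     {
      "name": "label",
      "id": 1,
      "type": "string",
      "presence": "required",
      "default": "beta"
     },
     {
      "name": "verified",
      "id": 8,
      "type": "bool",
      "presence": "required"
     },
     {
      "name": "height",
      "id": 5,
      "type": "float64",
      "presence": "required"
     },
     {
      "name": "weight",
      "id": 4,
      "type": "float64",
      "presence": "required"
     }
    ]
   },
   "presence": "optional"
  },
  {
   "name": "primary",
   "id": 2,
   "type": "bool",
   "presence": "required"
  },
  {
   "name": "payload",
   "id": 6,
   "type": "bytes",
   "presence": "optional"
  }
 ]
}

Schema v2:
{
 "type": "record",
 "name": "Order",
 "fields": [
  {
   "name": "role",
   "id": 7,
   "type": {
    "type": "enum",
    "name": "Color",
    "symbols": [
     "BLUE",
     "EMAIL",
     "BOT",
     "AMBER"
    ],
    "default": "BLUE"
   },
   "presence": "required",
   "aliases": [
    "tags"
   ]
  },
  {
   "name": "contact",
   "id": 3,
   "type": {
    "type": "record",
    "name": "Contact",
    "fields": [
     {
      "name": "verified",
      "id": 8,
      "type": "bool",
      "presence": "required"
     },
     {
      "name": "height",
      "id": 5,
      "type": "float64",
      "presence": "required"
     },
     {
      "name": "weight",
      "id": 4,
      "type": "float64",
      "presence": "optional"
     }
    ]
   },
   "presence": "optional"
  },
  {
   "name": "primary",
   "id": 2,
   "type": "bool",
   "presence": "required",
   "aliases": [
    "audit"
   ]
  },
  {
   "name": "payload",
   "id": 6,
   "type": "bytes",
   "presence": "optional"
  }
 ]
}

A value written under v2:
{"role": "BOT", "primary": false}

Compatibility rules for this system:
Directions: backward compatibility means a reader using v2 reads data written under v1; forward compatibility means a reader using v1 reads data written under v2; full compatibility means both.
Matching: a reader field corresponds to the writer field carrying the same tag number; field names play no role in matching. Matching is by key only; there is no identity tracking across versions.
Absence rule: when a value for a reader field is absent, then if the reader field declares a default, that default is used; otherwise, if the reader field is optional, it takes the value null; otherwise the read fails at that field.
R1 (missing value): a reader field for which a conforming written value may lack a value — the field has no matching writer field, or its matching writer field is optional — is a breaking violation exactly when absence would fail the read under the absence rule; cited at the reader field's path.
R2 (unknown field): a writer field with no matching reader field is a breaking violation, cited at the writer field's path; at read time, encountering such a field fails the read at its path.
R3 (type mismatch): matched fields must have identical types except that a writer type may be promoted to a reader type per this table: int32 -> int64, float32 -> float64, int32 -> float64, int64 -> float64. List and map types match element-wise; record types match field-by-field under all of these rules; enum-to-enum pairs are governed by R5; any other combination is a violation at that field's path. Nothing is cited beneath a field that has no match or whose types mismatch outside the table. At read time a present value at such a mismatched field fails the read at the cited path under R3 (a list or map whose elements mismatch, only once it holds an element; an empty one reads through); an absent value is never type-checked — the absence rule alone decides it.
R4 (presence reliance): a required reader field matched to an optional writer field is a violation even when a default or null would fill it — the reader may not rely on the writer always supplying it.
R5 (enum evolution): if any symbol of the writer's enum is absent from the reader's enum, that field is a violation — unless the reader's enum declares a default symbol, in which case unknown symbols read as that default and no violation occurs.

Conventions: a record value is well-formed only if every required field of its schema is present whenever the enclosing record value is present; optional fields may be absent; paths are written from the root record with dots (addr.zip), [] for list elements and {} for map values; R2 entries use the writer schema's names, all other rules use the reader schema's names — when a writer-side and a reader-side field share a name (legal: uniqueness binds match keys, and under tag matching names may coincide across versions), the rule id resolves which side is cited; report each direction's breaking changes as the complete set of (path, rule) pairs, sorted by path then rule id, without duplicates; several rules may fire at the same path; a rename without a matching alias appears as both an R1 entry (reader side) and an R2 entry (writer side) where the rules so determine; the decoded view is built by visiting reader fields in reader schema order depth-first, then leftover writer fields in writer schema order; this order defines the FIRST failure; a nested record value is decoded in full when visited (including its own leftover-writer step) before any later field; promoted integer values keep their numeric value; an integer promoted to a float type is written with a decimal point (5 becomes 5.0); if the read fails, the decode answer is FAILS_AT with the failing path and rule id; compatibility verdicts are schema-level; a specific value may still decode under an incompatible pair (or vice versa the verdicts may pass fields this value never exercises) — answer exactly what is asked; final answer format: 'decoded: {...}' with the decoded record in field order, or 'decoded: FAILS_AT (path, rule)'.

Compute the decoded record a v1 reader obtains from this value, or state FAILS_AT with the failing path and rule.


in Order below, arrows point writer -> reader
decode walk for Order under reader schema v1:
  role := "BOT"
  contact := null (not supplied -> null)
  primary := false
  payload := null (not supplied -> null)
  => decoded: {"role": "BOT", "contact": null, "primary": false, "payload": null}
remaining Order differences; none change what is asked:
  removed field label from record Contact -> schema-level compatibility only; this Order value's decode is unchanged
  field weight in record Contact: required changed to optional -> schema-level compatibility only; this Order value's decode is unchanged

decoded: {"role": "BOT", "contact": null, "primary": false, "payload": null}


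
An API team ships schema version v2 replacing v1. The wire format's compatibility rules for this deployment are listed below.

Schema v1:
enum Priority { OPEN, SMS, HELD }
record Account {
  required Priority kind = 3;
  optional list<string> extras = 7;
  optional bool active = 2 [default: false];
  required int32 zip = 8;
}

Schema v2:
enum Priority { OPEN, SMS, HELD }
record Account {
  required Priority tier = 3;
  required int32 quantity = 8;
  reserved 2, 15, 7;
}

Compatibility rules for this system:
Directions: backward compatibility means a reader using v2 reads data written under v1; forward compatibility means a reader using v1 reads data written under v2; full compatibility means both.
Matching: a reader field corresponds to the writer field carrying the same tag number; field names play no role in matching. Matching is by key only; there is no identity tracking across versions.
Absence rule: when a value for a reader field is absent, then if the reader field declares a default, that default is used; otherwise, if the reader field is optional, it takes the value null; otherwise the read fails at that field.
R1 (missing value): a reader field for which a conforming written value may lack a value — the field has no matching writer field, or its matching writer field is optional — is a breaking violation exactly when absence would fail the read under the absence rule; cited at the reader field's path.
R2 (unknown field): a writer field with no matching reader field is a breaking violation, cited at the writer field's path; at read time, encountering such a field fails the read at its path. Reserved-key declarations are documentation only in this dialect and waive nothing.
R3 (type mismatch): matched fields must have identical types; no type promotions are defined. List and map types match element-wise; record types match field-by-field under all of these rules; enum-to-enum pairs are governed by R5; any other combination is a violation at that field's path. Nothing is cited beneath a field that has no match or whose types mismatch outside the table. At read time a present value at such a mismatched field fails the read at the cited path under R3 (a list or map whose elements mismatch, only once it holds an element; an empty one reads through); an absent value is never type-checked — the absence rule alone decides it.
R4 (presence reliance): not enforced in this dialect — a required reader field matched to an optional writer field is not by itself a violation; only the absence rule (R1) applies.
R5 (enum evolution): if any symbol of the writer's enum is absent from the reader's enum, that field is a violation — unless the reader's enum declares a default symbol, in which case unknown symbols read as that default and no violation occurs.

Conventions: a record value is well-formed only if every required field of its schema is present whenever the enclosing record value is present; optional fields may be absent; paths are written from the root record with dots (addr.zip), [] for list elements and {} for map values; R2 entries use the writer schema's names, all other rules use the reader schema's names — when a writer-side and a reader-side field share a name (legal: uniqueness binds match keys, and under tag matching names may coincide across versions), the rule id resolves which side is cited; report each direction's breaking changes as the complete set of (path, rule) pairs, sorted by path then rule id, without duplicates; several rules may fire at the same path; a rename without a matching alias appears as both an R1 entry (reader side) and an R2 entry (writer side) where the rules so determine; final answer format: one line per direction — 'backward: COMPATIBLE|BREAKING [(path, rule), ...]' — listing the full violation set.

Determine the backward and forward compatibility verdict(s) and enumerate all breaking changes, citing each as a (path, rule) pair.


the writer's type comes first in each Account pair
backward for Account (reader v2, writer v1):
  tier: Priority -> Priority, writer required; from kind
  quantity: int32 -> int32, writer required; from zip
  writer field extras has no reader counterpart
  writer field active has no reader counterpart
  violation R2 at active
  violation R2 at extras
  => backward: BREAKING (2)
forward for Account (reader v1, writer v2):
  kind: Priority -> Priority, writer required; from tier
  extras: no writer match
  active: no writer match
  zip: int32 -> int32, writer required; from quantity
  => forward: COMPATIBLE

backward: BREAKING [(active, R2), (extras, R2)]; forward: COMPATIBLE []


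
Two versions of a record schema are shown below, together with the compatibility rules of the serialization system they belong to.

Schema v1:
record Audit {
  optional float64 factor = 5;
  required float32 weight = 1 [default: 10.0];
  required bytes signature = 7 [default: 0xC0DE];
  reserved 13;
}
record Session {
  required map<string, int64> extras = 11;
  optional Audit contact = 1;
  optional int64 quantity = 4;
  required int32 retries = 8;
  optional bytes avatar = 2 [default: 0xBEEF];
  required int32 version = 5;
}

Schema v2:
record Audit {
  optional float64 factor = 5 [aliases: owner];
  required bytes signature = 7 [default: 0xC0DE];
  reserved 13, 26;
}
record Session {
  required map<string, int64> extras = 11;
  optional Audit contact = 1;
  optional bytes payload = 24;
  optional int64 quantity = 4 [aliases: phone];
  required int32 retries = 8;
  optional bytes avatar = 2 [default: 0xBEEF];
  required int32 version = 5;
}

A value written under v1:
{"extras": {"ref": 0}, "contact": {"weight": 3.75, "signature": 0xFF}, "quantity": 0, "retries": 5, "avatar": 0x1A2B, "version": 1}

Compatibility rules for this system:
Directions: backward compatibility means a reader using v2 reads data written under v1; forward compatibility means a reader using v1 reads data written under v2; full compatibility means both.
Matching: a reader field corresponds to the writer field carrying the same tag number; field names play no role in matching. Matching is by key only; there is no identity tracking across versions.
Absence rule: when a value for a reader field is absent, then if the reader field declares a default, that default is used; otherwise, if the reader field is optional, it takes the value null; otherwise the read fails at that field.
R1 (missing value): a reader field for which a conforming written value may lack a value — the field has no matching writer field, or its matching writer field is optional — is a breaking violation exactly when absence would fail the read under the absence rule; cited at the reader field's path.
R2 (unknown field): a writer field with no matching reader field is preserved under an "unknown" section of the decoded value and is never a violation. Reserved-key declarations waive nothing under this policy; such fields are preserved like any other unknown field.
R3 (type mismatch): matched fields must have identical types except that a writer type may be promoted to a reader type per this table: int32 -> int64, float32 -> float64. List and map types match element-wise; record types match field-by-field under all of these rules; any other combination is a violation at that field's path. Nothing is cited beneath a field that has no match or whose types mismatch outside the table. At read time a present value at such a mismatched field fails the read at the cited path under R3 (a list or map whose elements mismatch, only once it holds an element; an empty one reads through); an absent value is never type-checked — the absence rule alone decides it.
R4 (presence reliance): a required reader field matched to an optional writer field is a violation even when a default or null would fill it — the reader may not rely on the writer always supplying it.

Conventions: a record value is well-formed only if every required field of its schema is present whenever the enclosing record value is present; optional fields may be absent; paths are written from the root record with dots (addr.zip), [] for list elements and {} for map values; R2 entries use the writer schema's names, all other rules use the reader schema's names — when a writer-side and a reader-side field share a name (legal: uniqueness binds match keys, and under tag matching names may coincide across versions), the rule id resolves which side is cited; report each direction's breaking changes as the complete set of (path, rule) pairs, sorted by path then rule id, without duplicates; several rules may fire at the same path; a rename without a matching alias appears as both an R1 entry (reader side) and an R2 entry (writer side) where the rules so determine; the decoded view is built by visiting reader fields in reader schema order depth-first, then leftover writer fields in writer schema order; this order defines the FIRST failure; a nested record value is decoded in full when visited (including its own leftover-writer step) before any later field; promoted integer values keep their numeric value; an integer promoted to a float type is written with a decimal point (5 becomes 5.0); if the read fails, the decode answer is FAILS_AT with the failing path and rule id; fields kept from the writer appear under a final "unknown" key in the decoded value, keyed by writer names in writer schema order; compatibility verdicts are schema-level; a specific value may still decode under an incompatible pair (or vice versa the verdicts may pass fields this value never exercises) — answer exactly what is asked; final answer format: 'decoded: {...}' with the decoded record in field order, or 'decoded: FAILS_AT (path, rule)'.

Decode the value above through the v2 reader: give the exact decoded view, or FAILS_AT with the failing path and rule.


decoded: {"extras": {"ref": 0}, "contact": {"factor": null, "signature": 0xFF, "unknown": {"weight": 3.75}}, "payload": null, "quantity": 0, "retries": 5, "avatar": 0x1A2B, "version": 1}

arrows below run writer -> reader for Session
decode walk for Session under reader schema v2:
  extras := {"ref": 0}
  contact.factor := null (missing; optional => null)
  contact.signature := 0xFF
  writer contact.weight: kept under "unknown"
  payload := null (missing; optional => null)
  quantity := 0
  retries := 5
  avatar := 0x1A2B
  version := 1
  => decoded: {"extras": {"ref": 0}, "contact": {"factor": null, "signature": 0xFF, "unknown": {"weight": 3.75}}, "payload": null, "quantity": 0, "retries": 5, "avatar": 0x1A2B, "version": 1}


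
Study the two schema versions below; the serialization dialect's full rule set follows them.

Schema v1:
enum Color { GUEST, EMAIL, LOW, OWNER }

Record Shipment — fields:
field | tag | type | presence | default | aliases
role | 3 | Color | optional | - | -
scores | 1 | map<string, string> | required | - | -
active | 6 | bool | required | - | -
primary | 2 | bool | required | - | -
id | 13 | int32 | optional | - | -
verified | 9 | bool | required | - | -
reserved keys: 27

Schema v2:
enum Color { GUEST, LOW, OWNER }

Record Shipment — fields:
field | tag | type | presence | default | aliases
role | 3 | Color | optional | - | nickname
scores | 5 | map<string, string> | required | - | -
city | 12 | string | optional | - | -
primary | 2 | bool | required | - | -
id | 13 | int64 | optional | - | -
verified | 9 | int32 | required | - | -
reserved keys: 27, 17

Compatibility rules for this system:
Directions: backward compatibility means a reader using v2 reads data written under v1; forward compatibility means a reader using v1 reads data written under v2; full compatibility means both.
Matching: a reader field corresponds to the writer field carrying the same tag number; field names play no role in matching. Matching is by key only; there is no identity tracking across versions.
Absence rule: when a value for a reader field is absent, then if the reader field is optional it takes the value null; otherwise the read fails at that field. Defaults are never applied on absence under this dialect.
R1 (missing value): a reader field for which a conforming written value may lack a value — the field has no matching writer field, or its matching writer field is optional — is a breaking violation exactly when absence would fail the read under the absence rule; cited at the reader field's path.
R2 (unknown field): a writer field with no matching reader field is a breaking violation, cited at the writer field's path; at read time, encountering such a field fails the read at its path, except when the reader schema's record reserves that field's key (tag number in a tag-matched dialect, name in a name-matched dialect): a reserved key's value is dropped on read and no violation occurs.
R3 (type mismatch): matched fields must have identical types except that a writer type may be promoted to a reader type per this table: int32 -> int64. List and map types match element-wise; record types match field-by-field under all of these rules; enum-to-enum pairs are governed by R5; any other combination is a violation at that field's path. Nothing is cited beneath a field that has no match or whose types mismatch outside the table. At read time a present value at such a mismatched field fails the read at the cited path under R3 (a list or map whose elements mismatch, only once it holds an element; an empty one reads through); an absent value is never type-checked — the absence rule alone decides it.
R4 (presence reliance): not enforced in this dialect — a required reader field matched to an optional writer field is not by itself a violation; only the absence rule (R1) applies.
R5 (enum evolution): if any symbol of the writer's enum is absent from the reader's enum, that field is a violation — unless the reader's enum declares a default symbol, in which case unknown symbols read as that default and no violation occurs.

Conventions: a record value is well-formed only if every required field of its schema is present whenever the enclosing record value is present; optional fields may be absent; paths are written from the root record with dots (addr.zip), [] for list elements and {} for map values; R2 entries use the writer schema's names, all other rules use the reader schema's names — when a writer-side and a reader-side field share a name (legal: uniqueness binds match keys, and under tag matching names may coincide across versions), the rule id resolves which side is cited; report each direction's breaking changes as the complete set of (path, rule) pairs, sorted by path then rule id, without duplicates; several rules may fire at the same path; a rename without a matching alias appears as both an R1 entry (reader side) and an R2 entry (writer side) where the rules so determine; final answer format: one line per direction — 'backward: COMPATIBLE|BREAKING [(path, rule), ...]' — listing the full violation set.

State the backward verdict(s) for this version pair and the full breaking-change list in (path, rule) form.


backward: BREAKING [(active, R2), (role, R5), (scores, R1), (scores, R2), (verified, R3)]

the writer's type comes first in each Shipment pair
checking backward for Shipment: reader v2 against writer v1:
  Color -> Color, writer optional: role aligns to role
  scores has no writer counterpart
  city has no writer counterpart
  bool -> bool, writer required: primary aligns to primary
  int32 -> int64, writer optional: id aligns to id
  bool -> int32, writer required: verified aligns to verified
  writer scores: unknown to reader
  writer active: unknown to reader
  breaking: (active, R2)
  breaking: (role, R5)
  breaking: (scores, R1)
  breaking: (scores, R2)
  breaking: (verified, R3)
  backward on Shipment therefore BREAKING (5)
the other Shipment changes do not affect what is asked:
  added field city to record Shipment: optional string, tag 12 (in v2 it sits immediately before primary) -> its effect on Shipment is confined to the forward direction, not asked
  field id in record Shipment: type int32 changed to int64 -> its effect on Shipment is confined to the forward direction, not asked


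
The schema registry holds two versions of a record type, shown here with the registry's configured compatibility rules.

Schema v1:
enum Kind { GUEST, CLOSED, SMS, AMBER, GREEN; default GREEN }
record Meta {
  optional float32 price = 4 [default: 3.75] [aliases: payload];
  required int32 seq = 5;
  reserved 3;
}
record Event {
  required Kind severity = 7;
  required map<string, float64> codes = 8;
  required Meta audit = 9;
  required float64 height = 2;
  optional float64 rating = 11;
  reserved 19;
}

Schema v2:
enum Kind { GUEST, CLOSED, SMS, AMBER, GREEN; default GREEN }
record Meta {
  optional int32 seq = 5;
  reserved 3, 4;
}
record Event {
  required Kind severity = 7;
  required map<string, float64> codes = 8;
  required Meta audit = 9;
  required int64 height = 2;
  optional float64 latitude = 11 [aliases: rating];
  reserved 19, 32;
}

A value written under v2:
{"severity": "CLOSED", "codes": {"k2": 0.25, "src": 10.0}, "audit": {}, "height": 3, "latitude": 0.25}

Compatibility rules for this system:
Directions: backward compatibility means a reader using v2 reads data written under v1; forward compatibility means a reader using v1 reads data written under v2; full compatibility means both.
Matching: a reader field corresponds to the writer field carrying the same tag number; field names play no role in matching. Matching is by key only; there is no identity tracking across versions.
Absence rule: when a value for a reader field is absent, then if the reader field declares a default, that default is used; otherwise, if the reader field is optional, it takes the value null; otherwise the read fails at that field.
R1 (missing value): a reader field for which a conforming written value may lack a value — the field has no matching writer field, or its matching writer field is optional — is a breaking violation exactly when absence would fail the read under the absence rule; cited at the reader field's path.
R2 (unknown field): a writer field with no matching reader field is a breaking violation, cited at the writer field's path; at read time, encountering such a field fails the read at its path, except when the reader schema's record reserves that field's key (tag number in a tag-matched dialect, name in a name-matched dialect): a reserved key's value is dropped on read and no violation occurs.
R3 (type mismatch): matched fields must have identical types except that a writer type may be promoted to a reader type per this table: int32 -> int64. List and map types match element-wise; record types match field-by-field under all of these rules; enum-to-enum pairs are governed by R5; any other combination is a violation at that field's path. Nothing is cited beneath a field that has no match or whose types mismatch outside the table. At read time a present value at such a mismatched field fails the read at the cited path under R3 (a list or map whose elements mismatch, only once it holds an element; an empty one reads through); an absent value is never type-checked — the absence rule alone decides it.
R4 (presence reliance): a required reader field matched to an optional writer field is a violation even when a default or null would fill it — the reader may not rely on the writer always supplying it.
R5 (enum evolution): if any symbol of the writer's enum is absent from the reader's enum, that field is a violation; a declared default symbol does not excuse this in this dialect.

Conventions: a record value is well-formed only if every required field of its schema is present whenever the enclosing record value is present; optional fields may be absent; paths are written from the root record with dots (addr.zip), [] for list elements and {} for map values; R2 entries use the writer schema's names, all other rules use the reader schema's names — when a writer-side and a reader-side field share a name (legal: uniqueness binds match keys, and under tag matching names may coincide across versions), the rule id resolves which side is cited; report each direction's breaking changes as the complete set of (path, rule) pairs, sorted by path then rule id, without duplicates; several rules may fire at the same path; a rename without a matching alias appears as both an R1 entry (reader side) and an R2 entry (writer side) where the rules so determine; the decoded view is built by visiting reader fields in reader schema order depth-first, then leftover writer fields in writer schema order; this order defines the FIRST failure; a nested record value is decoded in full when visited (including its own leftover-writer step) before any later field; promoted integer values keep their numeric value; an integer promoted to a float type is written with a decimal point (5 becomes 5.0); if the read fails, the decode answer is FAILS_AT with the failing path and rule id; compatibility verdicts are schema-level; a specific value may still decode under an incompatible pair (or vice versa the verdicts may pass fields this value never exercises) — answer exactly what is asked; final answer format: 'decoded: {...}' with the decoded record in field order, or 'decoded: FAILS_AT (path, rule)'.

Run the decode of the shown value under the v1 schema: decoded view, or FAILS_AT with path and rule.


decoded: FAILS_AT (audit.seq, R1)

the writer's type comes first in each Event pair
migrating the Event value to v1:
  severity := "CLOSED"
  codes := {"k2": 0.25, "src": 10.0}
  audit.price := 3.75 (absent -> default)
  read fails at audit.seq under R1 (no fill)
  => FAILS_AT (audit.seq, R1)
ruling out the remaining Event differences:
  removed field price from record Meta (its key 4 joins the reserved list) -> triggers nothing under the printed rules; the Event answer is the same either way
  renamed field rating to latitude in record Event (alias rating declared on the renamed field) -> triggers nothing under the printed rules; the Event answer is the same either way
  field height in record Event: type float64 changed to int64 -> affects the rule determinations only; this particular Event value decodes identically


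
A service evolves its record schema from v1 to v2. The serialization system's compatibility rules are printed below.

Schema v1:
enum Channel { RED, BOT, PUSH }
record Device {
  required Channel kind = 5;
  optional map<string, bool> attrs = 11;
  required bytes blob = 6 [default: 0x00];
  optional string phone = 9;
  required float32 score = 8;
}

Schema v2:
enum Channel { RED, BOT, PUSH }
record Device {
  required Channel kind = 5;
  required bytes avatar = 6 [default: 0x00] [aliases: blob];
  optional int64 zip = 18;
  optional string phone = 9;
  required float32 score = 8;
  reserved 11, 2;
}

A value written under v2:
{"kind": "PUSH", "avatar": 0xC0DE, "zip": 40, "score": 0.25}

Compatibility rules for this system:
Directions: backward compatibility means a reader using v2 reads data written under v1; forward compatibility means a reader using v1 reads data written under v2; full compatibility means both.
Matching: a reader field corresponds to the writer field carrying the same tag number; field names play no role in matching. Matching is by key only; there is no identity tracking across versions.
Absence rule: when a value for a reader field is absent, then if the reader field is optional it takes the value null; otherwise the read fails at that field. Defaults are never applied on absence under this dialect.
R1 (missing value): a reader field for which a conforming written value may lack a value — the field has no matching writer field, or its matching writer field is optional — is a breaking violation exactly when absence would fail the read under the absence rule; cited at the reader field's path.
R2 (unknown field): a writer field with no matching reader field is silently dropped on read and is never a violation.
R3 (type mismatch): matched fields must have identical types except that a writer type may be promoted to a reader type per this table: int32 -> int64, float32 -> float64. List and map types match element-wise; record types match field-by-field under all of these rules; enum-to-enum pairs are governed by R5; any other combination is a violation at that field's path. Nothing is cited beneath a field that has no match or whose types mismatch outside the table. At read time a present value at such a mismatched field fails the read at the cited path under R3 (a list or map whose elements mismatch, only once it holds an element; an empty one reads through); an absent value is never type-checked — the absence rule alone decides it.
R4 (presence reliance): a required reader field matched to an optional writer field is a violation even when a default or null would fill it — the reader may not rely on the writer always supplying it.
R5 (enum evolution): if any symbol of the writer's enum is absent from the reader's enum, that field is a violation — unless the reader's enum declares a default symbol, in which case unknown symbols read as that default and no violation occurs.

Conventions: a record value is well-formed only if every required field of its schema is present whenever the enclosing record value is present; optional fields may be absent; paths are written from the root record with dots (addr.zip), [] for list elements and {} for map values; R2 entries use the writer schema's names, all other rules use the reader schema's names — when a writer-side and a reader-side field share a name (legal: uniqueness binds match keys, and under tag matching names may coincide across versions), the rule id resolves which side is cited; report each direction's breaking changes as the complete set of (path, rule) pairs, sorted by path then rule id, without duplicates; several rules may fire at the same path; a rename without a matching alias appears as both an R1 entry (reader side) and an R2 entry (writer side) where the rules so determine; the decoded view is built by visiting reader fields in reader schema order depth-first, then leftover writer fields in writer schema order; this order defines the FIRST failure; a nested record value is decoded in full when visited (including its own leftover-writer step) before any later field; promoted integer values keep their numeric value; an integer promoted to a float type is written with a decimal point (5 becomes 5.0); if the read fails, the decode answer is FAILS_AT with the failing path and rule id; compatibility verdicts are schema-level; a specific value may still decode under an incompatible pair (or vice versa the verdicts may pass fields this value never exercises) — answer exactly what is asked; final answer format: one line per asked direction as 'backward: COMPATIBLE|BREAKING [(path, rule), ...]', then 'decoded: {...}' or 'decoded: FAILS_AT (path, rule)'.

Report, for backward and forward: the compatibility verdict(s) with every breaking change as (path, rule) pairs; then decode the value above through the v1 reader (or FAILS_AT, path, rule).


backward: COMPATIBLE []; forward: COMPATIBLE []; decoded: {"kind": "PUSH", "attrs": null, "blob": 0xC0DE, "phone": null, "score": 0.25}

each type pair in Device: writer, then reader
backward pass over Device, reader schema v2, writer schema v1:
  writer required, Channel -> Channel: reader kind maps from writer kind
  writer required, bytes -> bytes: reader avatar maps from writer blob
  zip has no writer counterpart
  writer optional, string -> string: reader phone maps from writer phone
  writer required, float32 -> float32: reader score maps from writer score
  attrs (writer side), unknown to reader
  nothing fires on Device: backward is COMPATIBLE
forward pass over Device, reader schema v1, writer schema v2:
  writer required, Channel -> Channel: reader kind maps from writer kind
  attrs has no writer counterpart
  writer required, bytes -> bytes: reader blob maps from writer avatar
  writer optional, string -> string: reader phone maps from writer phone
  writer required, float32 -> float32: reader score maps from writer score
  zip (writer side), unknown to reader
  nothing fires on Device: forward is COMPATIBLE
decode (reader v1):
  kind := "PUSH"
  attrs := null (not supplied -> null)
  blob := 0xC0DE (from writer avatar)
  phone := null (not supplied -> null)
  score := 0.25
  writer zip: unmatched, discarded
  => decoded: {"kind": "PUSH", "attrs": null, "blob": 0xC0DE, "phone": null, "score": 0.25}


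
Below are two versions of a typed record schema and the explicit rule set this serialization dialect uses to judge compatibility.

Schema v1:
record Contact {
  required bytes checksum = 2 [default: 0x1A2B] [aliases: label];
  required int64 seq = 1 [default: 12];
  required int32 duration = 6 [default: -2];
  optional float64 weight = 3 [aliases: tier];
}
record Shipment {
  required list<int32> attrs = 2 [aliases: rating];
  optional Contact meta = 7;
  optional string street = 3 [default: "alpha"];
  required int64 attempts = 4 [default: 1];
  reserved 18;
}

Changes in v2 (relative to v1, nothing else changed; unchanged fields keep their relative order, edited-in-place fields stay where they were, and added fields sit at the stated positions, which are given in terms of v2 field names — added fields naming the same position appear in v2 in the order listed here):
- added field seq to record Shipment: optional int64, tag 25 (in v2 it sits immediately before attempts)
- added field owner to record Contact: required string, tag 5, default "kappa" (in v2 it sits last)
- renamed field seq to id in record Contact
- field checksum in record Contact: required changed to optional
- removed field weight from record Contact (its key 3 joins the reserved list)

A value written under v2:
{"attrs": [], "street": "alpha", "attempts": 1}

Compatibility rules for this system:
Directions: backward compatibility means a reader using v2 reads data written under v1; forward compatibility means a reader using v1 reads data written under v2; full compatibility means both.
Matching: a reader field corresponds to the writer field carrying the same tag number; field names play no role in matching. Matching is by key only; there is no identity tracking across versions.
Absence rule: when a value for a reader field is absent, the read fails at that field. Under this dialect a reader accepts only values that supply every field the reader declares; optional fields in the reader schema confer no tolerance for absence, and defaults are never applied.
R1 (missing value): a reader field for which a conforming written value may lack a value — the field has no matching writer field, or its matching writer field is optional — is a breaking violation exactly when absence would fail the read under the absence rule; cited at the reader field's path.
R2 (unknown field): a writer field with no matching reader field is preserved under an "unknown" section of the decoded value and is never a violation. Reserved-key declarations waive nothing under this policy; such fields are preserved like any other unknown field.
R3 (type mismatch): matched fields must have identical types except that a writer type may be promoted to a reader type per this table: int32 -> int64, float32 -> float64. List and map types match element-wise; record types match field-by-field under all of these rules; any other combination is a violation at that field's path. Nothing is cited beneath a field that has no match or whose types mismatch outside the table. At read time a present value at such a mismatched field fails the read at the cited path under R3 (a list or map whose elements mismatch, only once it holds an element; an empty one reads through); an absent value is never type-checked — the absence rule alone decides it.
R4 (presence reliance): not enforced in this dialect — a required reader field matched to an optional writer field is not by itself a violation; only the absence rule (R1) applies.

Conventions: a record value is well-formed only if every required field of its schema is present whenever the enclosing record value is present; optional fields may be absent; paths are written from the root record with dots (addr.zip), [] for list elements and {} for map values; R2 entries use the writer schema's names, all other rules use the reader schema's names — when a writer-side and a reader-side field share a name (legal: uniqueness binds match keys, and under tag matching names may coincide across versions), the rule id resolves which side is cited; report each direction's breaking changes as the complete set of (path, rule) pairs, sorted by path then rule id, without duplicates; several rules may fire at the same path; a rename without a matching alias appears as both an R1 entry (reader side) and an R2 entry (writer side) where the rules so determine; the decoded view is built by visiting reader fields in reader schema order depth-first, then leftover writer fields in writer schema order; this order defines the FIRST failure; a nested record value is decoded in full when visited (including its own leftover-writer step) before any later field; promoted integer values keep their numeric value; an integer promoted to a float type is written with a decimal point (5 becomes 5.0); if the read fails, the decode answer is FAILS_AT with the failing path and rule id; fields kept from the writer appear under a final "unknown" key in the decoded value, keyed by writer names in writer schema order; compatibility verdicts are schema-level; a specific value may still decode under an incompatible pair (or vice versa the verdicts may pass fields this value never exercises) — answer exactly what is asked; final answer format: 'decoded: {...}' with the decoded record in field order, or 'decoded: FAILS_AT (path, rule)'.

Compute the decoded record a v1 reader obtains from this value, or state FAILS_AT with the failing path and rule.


decoded: FAILS_AT (meta, R1)

the writer's type comes first in each Shipment pair
decoding the Shipment value with the v1 reader:
  attrs := []
  read fails at meta under R1 (no fill)
  => FAILS_AT (meta, R1)
the rest of the Shipment diff is inert for this question:
  added field seq to record Shipment: optional int64, tag 25 (in v2 it sits immediately before attempts) -> matters for Shipment compatibility verdicts, not for this value's decode
  added field owner to record Contact: required string, tag 5, default "kappa" (in v2 it sits last) -> matters for Shipment compatibility verdicts, not for this value's decode
  renamed field seq to id in record Contact -> no rule fires on it and the decoded Shipment view is identical with or without it
  field checksum in record Contact: required changed to optional -> matters for Shipment compatibility verdicts, not for this value's decode
  removed field weight from record Contact (its key 3 joins the reserved list) -> matters for Shipment compatibility verdicts, not for this value's decode
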